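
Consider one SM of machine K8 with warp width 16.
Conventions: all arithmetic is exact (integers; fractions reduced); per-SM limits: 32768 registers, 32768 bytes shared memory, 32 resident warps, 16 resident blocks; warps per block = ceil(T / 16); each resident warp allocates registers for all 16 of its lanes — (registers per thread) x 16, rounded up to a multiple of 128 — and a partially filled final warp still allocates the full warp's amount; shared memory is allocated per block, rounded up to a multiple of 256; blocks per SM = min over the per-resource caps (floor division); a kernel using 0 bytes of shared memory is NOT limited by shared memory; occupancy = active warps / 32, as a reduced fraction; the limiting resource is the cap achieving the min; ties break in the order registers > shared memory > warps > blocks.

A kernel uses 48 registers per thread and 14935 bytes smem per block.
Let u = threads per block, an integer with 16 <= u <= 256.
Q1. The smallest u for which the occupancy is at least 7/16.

Answer: u = 97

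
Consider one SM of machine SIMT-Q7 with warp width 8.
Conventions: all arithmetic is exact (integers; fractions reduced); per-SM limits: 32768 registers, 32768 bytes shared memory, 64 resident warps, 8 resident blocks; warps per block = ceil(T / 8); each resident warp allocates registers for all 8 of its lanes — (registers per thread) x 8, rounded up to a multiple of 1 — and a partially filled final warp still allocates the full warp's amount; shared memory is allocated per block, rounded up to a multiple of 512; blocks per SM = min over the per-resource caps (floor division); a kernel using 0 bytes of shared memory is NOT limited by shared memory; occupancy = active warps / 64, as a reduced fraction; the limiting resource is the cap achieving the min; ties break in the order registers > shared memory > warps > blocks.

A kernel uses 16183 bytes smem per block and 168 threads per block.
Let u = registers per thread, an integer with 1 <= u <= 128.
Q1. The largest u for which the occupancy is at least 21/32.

Answer: u = 97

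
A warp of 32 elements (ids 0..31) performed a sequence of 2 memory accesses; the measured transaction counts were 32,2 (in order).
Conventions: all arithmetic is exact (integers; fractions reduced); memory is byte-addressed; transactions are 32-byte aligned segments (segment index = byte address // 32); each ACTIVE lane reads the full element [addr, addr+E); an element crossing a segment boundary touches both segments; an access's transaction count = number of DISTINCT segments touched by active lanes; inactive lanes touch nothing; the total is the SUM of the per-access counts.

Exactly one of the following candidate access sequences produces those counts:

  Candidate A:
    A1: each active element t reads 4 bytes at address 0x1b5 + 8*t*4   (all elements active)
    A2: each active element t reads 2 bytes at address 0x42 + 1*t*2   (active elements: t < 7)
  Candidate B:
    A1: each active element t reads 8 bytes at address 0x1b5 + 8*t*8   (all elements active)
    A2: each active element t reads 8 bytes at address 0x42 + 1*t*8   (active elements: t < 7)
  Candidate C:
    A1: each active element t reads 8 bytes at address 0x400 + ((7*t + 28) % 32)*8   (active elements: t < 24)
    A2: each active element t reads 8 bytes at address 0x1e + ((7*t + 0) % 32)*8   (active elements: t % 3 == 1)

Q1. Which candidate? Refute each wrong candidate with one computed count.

A: A2 gives 1 transaction, not 2
C: A1 gives 8 transactions, not 32
B: all counts match (32,2)

Answer: B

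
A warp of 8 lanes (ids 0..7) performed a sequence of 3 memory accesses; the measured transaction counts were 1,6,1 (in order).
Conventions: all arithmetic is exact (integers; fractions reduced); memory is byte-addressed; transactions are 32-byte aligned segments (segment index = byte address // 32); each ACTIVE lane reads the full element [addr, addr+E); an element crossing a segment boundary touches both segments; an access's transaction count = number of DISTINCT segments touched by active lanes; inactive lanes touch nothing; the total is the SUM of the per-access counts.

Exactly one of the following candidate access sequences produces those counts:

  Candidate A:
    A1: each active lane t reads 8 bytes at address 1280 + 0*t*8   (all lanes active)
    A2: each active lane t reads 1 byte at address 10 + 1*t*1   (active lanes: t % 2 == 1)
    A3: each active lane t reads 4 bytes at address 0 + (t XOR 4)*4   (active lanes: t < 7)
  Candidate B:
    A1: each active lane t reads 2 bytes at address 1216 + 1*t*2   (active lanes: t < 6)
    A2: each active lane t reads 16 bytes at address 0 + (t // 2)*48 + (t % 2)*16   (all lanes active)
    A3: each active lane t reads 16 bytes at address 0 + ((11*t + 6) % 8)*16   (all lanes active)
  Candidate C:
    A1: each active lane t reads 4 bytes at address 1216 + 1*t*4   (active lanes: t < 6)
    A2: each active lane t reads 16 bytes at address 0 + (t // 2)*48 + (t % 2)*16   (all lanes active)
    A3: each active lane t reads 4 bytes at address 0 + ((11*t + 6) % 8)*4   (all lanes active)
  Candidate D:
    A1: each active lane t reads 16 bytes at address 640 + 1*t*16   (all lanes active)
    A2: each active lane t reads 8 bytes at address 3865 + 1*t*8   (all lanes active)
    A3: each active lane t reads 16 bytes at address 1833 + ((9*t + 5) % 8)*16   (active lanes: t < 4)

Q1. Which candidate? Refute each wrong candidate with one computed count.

A: A2 gives 1 transaction, not 6
B: A3 gives 4 transactions, not 1
D: A1 gives 4 transactions, not 1
C: all counts match (1,6,1)

Answer: C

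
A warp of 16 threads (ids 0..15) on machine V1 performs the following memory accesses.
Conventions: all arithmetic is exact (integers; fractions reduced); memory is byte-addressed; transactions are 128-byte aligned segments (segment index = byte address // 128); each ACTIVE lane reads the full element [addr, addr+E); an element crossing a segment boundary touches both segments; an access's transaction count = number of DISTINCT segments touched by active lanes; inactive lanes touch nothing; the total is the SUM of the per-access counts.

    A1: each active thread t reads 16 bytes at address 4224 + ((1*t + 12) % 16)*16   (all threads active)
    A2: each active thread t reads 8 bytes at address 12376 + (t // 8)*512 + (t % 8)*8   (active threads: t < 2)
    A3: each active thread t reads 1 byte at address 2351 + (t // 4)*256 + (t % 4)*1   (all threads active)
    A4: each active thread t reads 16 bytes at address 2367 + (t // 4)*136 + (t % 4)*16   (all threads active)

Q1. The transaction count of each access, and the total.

A1: 2 transactions
A2: 1 transaction
A3: 4 transactions
A4: 5 transactions

Answer: 2,1,4,5; total 12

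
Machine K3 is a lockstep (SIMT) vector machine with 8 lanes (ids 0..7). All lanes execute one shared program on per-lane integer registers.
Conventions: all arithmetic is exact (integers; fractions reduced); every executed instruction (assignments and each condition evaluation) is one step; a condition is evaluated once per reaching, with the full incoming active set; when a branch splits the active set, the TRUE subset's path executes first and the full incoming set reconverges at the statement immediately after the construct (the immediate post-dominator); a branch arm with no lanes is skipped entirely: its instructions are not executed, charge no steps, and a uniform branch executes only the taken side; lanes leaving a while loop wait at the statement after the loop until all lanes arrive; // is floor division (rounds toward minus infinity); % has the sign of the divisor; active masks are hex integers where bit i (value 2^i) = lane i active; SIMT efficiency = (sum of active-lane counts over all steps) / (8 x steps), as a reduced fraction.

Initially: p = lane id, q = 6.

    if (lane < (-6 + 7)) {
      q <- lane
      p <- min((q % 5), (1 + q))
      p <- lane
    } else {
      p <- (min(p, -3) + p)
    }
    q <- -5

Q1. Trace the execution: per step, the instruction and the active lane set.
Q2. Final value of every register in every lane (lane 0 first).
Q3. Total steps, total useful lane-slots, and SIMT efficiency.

step 0: eval (lane < (-6 + 7))       0xff
step 1: q <- lane                    0x01
step 2: p <- min((q % 5), (1 + q))   0x01
step 3: p <- lane                    0x01
step 4: p <- (min(p, -3) + p)        0xfe
step 5: q <- -5                      0xff

Answer: 6 steps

p: 0,-2,-1,0,1,2,3,4
q: -5,-5,-5,-5,-5,-5,-5,-5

steps = 6; useful = 26; efficiency = 26/48 = 13/24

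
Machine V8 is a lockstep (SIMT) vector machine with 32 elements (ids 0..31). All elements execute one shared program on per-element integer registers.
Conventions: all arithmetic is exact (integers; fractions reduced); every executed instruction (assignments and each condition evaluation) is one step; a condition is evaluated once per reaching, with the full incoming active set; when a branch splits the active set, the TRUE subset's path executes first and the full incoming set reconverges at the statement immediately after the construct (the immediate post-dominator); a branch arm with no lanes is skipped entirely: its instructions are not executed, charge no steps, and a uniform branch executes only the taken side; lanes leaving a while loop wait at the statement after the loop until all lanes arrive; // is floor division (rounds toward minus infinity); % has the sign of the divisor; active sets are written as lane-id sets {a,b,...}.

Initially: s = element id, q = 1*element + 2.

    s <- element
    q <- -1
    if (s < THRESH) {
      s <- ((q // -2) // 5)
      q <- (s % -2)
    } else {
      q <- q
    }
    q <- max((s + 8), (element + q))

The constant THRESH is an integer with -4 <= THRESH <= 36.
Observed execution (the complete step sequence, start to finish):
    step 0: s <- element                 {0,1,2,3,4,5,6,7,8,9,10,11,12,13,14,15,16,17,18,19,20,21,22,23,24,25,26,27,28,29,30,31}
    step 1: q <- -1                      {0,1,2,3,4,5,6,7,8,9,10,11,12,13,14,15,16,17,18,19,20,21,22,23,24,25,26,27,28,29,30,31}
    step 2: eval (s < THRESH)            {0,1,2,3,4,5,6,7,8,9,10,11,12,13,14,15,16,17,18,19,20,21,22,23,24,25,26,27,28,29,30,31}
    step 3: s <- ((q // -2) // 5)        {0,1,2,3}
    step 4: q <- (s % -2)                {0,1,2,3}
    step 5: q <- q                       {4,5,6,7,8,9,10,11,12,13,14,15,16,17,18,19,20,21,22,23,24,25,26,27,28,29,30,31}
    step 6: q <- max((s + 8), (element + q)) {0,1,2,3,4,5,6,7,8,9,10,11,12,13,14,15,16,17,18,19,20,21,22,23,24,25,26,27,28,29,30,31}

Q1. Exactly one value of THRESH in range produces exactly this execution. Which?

Answer: THRESH = 4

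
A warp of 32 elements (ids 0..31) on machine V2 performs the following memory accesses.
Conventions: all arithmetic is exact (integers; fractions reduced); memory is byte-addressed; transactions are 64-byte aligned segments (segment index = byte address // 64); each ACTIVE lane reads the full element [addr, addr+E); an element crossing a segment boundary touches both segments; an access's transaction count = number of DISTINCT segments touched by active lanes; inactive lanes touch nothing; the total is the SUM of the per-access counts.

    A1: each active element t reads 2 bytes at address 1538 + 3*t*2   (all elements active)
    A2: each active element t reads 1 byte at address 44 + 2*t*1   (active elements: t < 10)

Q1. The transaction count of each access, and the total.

A1: 3 transactions
A2: 1 transaction

Answer: 3,1; total 4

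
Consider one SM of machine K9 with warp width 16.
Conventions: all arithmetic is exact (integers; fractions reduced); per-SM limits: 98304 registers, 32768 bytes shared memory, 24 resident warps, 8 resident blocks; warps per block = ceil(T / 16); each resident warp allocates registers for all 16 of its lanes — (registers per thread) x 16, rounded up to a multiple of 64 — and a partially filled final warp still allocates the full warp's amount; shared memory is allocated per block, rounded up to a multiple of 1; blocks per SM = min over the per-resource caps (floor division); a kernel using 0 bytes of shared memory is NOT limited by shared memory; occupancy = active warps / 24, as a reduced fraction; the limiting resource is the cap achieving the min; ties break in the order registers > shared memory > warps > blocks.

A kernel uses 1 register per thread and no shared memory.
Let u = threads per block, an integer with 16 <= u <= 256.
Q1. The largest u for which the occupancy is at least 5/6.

Answer: u = 192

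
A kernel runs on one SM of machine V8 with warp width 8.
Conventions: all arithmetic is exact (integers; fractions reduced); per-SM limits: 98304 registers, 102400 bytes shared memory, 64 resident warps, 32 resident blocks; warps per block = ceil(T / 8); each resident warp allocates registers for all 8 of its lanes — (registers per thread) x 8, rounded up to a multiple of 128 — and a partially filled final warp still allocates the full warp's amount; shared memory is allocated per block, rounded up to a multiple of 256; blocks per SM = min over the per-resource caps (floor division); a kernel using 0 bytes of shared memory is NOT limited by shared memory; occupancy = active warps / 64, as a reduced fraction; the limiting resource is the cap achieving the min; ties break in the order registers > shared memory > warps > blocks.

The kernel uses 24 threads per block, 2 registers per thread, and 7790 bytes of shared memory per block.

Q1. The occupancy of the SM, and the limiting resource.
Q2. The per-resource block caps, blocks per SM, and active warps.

Answer: occupancy 9/16, limited by shared memory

registers: 256 blocks
shared memory: 12 blocks
warps: 21 blocks
blocks: 32 blocks

Answer: 12 blocks, 36 active warps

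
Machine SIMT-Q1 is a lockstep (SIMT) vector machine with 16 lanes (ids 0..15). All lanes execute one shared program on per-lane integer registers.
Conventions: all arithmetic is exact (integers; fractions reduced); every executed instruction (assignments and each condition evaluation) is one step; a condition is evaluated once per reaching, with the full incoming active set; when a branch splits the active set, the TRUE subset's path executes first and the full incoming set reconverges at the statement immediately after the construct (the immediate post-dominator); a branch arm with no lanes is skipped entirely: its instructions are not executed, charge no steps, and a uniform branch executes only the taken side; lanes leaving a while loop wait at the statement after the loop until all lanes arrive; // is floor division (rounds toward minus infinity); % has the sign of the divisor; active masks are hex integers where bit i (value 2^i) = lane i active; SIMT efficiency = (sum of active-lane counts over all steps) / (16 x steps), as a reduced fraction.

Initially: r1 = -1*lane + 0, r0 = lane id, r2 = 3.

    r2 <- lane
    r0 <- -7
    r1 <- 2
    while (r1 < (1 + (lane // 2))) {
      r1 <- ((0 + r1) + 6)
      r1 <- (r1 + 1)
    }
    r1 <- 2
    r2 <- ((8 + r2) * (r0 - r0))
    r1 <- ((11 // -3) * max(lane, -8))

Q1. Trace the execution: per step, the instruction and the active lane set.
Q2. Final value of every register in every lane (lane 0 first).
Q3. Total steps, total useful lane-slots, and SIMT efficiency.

step 0: r2 <- lane                   0xffff
step 1: r0 <- -7                     0xffff
step 2: r1 <- 2                      0xffff
step 3: eval (r1 < (1 + (lane // 2))) 0xffff
step 4: r1 <- ((0 + r1) + 6)         0xfff0
step 5: r1 <- (r1 + 1)               0xfff0
step 6: eval (r1 < (1 + (lane // 2))) 0xfff0
step 7: r1 <- 2                      0xffff
step 8: r2 <- ((8 + r2) * (r0 - r0)) 0xffff
step 9: r1 <- ((11 // -3) * max(lane, -8)) 0xffff

Answer: 10 steps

r1: 0,-4,-8,-12,-16,-20,-24,-28,-32,-36,-40,-44,-48,-52,-56,-60
r0: -7,-7,-7,-7,-7,-7,-7,-7,-7,-7,-7,-7,-7,-7,-7,-7
r2: 0,0,0,0,0,0,0,0,0,0,0,0,0,0,0,0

steps = 10; useful = 148; efficiency = 148/160 = 37/40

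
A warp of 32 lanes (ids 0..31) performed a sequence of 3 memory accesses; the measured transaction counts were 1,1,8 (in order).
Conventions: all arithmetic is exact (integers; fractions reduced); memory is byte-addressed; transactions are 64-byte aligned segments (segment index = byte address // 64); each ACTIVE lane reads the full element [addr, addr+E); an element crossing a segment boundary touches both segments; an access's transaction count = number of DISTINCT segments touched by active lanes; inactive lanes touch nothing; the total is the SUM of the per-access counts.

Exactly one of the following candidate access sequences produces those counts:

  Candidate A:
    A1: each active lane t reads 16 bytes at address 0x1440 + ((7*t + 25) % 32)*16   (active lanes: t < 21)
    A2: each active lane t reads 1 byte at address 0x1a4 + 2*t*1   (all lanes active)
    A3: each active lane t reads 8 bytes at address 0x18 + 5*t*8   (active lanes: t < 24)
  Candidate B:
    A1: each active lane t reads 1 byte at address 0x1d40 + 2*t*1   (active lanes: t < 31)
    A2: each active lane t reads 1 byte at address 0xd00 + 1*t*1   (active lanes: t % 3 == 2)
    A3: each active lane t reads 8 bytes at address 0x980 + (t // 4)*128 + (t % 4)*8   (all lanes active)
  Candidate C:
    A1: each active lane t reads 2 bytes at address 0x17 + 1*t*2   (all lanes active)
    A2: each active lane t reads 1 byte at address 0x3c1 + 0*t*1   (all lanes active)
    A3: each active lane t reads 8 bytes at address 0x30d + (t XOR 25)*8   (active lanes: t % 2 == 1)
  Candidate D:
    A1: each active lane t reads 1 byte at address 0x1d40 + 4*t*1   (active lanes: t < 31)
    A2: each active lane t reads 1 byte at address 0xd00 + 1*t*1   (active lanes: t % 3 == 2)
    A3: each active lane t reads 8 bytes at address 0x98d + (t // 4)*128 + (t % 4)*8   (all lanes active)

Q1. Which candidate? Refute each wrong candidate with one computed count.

A: A1 gives 8 transactions, not 1
C: A1 gives 2 transactions, not 1
D: A1 gives 2 transactions, not 1
B: all counts match (1,1,8)

Answer: B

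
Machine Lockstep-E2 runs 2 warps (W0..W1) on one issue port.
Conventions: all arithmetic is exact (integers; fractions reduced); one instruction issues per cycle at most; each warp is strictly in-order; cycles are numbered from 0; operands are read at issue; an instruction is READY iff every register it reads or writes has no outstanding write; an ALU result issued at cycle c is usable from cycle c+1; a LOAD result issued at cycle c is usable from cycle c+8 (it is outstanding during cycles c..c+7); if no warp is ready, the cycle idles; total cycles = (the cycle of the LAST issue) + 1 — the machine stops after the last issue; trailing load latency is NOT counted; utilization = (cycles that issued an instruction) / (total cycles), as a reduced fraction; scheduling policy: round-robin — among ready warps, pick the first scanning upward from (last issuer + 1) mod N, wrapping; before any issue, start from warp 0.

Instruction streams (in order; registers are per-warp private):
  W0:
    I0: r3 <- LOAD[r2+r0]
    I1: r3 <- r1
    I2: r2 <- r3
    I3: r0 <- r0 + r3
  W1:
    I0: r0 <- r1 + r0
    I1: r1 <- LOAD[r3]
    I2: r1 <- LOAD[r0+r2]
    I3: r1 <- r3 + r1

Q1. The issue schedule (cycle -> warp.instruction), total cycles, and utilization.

cycle 0: W0.I0
cycle 1: W1.I0
cycle 2: W1.I1
cycle 3: idle
cycle 4: idle
cycle 5: idle
cycle 6: idle
cycle 7: idle
cycle 8: W0.I1
cycle 9: W0.I2
cycle 10: W1.I2
cycle 11: W0.I3
cycle 12: idle
cycle 13: idle
cycle 14: idle
cycle 15: idle
cycle 16: idle
cycle 17: idle
cycle 18: W1.I3

Answer: 19 cycles, utilization 8/19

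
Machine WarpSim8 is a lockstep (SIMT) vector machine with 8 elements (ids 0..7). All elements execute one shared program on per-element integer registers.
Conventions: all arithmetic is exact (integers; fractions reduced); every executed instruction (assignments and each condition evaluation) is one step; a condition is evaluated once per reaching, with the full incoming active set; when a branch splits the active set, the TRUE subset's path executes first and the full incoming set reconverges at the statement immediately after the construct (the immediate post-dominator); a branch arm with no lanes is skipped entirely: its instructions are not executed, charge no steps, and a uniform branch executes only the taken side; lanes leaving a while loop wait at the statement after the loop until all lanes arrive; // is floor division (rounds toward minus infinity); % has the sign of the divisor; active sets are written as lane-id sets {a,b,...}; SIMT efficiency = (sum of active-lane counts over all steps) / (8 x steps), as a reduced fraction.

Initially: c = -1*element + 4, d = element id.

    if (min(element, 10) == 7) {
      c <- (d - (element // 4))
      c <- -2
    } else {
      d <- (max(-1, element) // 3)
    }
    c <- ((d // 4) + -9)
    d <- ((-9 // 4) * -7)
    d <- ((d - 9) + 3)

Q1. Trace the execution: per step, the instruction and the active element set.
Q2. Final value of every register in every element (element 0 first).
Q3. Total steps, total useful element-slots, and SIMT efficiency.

step 0: eval (min(element, 10) == 7) {0,1,2,3,4,5,6,7}
step 1: c <- (d - (element // 4))    {7}
step 2: c <- -2                      {7}
step 3: d <- (max(-1, element) // 3) {0,1,2,3,4,5,6}
step 4: c <- ((d // 4) + -9)         {0,1,2,3,4,5,6,7}
step 5: d <- ((-9 // 4) * -7)        {0,1,2,3,4,5,6,7}
step 6: d <- ((d - 9) + 3)           {0,1,2,3,4,5,6,7}

Answer: 7 steps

c: -9,-9,-9,-9,-9,-9,-9,-8
d: 15,15,15,15,15,15,15,15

steps = 7; useful = 41; efficiency = 41/56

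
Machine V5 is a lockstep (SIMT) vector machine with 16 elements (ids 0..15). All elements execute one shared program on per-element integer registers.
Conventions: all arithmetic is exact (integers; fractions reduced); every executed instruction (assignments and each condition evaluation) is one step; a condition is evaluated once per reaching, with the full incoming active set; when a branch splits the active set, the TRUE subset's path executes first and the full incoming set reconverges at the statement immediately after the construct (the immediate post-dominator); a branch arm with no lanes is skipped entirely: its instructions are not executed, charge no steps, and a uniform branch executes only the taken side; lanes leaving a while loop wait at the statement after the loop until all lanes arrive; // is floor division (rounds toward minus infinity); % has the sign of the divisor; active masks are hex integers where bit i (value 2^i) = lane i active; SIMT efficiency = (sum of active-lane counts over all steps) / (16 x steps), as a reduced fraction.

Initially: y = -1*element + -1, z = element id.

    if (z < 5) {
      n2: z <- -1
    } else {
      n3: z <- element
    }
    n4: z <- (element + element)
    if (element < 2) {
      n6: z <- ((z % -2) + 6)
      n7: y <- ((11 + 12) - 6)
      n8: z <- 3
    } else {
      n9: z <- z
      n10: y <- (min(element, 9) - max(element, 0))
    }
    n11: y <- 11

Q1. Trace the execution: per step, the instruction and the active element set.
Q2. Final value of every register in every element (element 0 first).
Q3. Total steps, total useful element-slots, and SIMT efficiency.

step 0: eval (z < 5)                 0xffff
step 1: z <- -1                      0x001f
step 2: z <- element                 0xffe0
step 3: z <- (element + element)     0xffff
step 4: eval (element < 2)           0xffff
step 5: z <- ((z % -2) + 6)          0x0003
step 6: y <- ((11 + 12) - 6)         0x0003
step 7: z <- 3                       0x0003
step 8: z <- z                       0xfffc
step 9: y <- (min(element, 9) - max(element, 0)) 0xfffc
step 10: y <- 11                      0xffff

Answer: 11 steps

y: 11,11,11,11,11,11,11,11,11,11,11,11,11,11,11,11
z: 3,3,4,6,8,10,12,14,16,18,20,22,24,26,28,30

steps = 11; useful = 114; efficiency = 114/176 = 57/88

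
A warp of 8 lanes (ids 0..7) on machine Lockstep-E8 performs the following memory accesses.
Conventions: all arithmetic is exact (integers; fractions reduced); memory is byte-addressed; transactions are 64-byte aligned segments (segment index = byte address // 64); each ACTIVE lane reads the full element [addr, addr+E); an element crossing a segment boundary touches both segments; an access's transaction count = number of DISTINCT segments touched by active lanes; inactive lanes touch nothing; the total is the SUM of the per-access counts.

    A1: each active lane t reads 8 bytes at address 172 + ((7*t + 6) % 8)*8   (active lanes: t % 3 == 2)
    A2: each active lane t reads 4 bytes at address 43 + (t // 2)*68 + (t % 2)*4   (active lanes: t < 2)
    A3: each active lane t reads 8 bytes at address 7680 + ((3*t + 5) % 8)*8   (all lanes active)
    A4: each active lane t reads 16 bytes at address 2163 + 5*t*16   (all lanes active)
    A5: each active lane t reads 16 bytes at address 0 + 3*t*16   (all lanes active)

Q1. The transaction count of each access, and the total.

A1: 2 transactions
A2: 1 transaction
A3: 1 transaction
A4: 10 transactions
A5: 6 transactions

Answer: 2,1,1,10,6; total 20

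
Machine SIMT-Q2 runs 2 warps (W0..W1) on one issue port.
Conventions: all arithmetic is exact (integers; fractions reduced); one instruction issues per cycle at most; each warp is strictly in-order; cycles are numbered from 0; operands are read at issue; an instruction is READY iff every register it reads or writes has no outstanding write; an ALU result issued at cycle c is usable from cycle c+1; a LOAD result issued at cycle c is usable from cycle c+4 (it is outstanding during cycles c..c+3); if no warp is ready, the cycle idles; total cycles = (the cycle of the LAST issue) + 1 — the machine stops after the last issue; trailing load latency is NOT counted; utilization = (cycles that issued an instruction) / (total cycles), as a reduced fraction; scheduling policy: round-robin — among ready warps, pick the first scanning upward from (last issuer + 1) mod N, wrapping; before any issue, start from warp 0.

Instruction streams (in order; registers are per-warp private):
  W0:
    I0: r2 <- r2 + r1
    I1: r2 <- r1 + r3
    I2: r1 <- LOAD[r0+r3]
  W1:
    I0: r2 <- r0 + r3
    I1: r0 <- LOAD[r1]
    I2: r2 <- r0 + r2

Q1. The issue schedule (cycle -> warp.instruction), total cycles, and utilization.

cycle 0: W0.I0
cycle 1: W1.I0
cycle 2: W0.I1
cycle 3: W1.I1
cycle 4: W0.I2
cycle 5: idle
cycle 6: idle
cycle 7: W1.I2

Answer: 8 cycles, utilization 3/4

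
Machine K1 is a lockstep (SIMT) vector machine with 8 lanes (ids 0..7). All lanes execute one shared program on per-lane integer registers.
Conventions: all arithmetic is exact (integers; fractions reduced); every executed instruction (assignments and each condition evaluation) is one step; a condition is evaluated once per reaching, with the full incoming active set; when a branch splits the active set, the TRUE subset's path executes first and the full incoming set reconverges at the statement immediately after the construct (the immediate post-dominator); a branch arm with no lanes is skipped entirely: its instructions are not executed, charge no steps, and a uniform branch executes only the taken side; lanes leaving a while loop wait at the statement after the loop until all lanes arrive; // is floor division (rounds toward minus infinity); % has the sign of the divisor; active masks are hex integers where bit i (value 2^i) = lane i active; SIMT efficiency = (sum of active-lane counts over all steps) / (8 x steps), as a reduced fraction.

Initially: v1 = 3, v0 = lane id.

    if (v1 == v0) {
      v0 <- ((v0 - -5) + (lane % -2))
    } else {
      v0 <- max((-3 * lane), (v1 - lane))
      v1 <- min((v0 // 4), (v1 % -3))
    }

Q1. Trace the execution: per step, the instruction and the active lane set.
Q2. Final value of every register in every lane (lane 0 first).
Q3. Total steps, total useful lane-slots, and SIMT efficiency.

step 0: eval (v1 == v0)              0xff
step 1: v0 <- ((v0 - -5) + (lane % -2)) 0x08
step 2: v0 <- max((-3 * lane), (v1 - lane)) 0xf7
step 3: v1 <- min((v0 // 4), (v1 % -3)) 0xf7

Answer: 4 steps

v1: 0,0,0,3,-1,-1,-1,-1
v0: 3,2,1,7,-1,-2,-3,-4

steps = 4; useful = 23; efficiency = 23/32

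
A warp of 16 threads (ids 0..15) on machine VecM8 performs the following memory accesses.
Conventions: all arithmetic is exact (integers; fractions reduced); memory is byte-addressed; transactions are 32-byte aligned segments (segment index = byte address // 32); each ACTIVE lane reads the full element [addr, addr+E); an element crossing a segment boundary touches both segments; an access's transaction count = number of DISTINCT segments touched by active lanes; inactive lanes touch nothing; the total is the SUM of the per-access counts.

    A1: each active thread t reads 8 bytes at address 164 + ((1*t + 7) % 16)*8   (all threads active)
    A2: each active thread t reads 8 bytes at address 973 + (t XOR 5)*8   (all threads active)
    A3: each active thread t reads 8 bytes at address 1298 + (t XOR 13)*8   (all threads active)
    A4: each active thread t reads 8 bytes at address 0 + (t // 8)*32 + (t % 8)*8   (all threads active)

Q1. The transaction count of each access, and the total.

A1: 5 transactions
A2: 5 transactions
A3: 5 transactions
A4: 3 transactions

Answer: 5,5,5,3; total 18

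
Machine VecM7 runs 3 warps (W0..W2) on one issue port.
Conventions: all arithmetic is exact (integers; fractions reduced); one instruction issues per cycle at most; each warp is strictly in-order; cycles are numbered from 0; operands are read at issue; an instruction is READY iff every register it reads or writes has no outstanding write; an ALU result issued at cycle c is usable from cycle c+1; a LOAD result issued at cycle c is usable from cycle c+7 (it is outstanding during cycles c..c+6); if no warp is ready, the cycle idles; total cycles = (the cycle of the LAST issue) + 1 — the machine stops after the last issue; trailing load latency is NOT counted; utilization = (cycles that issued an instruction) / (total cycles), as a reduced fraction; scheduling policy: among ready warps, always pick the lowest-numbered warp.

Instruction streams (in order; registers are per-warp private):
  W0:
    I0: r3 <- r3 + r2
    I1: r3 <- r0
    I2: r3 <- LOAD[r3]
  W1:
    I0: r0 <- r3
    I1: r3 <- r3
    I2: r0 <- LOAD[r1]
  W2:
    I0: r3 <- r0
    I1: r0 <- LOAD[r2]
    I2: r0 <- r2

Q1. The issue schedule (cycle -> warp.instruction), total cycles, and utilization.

cycle 0: W0.I0
cycle 1: W0.I1
cycle 2: W0.I2
cycle 3: W1.I0
cycle 4: W1.I1
cycle 5: W1.I2
cycle 6: W2.I0
cycle 7: W2.I1
cycle 8: idle
cycle 9: idle
cycle 10: idle
cycle 11: idle
cycle 12: idle
cycle 13: idle
cycle 14: W2.I2

Answer: 15 cycles, utilization 3/5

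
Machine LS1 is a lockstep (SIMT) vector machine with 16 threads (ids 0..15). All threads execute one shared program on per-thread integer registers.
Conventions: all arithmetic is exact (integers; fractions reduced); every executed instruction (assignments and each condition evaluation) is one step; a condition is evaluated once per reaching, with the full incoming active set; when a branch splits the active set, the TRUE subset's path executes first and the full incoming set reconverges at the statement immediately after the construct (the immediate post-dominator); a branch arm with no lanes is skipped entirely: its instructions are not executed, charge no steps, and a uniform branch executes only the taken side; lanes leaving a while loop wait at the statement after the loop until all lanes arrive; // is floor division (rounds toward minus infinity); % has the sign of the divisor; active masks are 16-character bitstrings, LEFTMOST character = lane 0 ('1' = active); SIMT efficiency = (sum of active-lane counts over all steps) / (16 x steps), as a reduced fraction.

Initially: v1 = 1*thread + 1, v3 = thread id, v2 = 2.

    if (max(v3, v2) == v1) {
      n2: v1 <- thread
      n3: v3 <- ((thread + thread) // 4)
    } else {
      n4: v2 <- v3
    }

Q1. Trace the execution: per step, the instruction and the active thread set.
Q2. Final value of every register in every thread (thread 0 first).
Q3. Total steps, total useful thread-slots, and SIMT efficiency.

step 0: eval (max(v3, v2) == v1)     1111111111111111
step 1: v1 <- thread                 0100000000000000
step 2: v3 <- ((thread + thread) // 4) 0100000000000000
step 3: v2 <- v3                     1011111111111111

Answer: 4 steps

v1: 1,1,3,4,5,6,7,8,9,10,11,12,13,14,15,16
v3: 0,0,2,3,4,5,6,7,8,9,10,11,12,13,14,15
v2: 0,2,2,3,4,5,6,7,8,9,10,11,12,13,14,15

steps = 4; useful = 33; efficiency = 33/64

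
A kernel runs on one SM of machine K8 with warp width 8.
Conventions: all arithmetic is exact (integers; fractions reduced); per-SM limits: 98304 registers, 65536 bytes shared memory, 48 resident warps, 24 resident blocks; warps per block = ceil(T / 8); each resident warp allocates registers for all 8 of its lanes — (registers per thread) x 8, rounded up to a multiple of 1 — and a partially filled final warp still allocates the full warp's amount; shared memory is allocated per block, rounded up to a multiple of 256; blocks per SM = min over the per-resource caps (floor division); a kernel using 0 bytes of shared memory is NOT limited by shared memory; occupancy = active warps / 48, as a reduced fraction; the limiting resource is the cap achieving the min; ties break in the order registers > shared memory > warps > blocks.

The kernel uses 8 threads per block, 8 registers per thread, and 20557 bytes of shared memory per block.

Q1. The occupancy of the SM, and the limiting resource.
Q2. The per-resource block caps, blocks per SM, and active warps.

Answer: occupancy 1/16, limited by shared memory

registers: 1536 blocks
shared memory: 3 blocks
warps: 48 blocks
blocks: 24 blocks

Answer: 3 blocks, 3 active warps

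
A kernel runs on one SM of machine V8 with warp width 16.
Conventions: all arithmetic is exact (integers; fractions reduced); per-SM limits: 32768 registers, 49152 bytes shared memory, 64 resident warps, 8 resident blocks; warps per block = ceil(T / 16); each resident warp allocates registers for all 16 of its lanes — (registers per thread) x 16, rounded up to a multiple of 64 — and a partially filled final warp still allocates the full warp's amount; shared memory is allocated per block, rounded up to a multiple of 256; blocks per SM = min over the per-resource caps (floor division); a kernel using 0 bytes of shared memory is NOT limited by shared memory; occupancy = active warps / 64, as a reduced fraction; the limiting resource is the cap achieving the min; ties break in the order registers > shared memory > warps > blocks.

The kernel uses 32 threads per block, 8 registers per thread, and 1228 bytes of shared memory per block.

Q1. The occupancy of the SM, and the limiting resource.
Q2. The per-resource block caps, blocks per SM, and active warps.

Answer: occupancy 1/4, limited by blocks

registers: 128 blocks
shared memory: 38 blocks
warps: 32 blocks
blocks: 8 blocks

Answer: 8 blocks, 16 active warps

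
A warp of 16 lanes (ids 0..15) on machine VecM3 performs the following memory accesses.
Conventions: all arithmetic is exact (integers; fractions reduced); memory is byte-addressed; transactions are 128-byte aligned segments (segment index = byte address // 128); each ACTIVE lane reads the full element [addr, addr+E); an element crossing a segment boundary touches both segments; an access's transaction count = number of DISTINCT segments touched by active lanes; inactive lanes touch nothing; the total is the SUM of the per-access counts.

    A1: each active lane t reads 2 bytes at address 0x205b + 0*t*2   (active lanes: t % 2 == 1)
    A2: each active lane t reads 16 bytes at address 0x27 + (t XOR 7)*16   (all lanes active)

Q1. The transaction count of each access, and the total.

A1: 1 transaction
A2: 3 transactions

Answer: 1,3; total 4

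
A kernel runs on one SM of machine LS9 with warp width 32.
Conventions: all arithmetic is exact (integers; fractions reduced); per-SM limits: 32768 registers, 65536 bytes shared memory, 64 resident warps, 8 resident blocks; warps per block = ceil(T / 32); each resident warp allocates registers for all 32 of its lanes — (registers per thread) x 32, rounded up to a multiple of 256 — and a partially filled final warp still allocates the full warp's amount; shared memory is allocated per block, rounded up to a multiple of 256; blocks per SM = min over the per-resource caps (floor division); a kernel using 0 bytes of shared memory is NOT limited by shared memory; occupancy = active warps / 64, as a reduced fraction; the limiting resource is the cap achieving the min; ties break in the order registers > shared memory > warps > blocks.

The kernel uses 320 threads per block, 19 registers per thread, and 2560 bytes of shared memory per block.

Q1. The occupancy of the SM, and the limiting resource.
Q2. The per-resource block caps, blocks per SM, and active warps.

Answer: occupancy 5/8, limited by registers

registers: 4 blocks
shared memory: 25 blocks
warps: 6 blocks
blocks: 8 blocks

Answer: 4 blocks, 40 active warps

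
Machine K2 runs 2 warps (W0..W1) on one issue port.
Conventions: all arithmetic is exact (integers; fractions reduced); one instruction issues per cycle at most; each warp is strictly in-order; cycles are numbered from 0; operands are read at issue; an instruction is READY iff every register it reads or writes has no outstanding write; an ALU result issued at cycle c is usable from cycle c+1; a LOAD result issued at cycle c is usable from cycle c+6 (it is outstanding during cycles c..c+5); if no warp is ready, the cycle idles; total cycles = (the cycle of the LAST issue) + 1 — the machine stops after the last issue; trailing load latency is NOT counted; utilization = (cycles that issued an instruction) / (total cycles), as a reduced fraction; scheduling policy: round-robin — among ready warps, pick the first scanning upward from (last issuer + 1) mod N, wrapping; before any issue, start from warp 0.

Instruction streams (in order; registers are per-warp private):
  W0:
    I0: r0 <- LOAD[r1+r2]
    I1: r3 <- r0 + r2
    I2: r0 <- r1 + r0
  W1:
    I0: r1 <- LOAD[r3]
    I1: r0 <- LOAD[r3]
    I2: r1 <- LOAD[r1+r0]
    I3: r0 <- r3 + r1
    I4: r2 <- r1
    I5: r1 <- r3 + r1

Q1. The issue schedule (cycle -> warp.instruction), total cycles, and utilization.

cycle 0: W0.I0
cycle 1: W1.I0
cycle 2: W1.I1
cycle 3: idle
cycle 4: idle
cycle 5: idle
cycle 6: W0.I1
cycle 7: W0.I2
cycle 8: W1.I2
cycle 9: idle
cycle 10: idle
cycle 11: idle
cycle 12: idle
cycle 13: idle
cycle 14: W1.I3
cycle 15: W1.I4
cycle 16: W1.I5

Answer: 17 cycles, utilization 9/17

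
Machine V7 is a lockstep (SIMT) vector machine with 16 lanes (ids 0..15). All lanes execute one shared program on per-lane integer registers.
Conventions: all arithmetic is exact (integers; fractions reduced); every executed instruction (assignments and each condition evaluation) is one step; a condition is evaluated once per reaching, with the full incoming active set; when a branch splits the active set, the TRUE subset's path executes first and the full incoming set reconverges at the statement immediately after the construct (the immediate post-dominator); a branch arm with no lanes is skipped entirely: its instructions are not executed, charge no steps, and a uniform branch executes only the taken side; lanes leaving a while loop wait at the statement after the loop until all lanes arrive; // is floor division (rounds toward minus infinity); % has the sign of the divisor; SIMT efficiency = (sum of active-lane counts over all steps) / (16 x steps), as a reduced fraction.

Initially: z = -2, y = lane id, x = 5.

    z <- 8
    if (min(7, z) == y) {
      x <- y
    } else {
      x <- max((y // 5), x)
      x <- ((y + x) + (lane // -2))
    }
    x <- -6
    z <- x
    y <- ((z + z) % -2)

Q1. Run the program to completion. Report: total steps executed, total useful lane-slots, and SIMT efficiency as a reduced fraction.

Answer: 8 steps, 111 useful, 111/128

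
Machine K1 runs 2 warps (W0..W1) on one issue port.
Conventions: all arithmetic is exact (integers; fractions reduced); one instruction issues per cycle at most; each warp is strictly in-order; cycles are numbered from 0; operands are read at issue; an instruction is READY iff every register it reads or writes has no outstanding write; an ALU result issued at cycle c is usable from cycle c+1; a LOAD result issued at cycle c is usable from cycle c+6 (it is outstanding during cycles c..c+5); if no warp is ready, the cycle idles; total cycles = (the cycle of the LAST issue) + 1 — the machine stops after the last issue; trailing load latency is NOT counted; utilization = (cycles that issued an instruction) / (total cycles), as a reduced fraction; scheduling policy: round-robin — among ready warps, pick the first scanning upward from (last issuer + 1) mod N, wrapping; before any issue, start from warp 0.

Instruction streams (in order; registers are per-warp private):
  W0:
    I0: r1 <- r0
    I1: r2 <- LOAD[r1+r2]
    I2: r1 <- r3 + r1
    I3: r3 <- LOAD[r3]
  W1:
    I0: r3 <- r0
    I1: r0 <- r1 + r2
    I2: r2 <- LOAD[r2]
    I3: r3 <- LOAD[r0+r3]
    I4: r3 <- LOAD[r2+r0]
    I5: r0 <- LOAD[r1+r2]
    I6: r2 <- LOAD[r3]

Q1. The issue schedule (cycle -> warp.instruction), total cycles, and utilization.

cycle 0: W0.I0
cycle 1: W1.I0
cycle 2: W0.I1
cycle 3: W1.I1
cycle 4: W0.I2
cycle 5: W1.I2
cycle 6: W0.I3
cycle 7: W1.I3
cycle 8: idle
cycle 9: idle
cycle 10: idle
cycle 11: idle
cycle 12: idle
cycle 13: W1.I4
cycle 14: W1.I5
cycle 15: idle
cycle 16: idle
cycle 17: idle
cycle 18: idle
cycle 19: W1.I6

Answer: 20 cycles, utilization 11/20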